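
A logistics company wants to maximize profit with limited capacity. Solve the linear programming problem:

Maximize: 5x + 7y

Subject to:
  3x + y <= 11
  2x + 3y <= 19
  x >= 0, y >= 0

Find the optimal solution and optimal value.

Feasible vertices: (0, 0), (0, 19/3), (2, 5), (11/3, 0)
Objective 5x + 7y at each:
  (0, 0): 0
  (0, 19/3): 133/3
  (2, 5): 45
  (11/3, 0): 55/3
Maximum is 45 at (2, 5).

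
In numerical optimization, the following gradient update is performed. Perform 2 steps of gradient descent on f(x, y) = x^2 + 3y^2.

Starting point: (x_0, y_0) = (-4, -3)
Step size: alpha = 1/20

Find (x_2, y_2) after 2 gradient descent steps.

f(x,y) = x^2 + 3y^2
grad_x = 2x + 0y, grad_y = 6y + 0x
Step 1: grad = (-8, -18), (-18/5, -21/10)
Step 2: grad = (-36/5, -63/5), (-81/25, -147/100)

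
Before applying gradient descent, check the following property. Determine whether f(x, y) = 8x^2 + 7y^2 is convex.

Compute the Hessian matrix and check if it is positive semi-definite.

f(x,y) = 8x^2 + 7y^2
Hessian H = [[16, 0], [0, 14]]
trace(H) = 30, det(H) = 224
Eigenvalues: (30 +/- sqrt(4)) / 2 = 16, 14
Since both eigenvalues > 0, f is convex.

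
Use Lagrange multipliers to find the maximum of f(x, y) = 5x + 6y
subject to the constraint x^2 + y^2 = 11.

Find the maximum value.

Set up Lagrange conditions: grad f = lambda * grad g
  5 = 2*lambda*x
  6 = 2*lambda*y
From these: x/y = 5/6, so x = 5t, y = 6t for some t.
Substitute into constraint: (5t)^2 + (6t)^2 = 11
  t^2 * 61 = 11
  t = sqrt(11/61)
Maximum = 5*x + 6*y = (5^2 + 6^2)*t = 61 * sqrt(11/61) = sqrt(671)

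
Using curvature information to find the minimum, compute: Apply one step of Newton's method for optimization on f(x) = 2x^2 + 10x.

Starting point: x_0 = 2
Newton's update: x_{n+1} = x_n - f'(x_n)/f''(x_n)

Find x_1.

f(x) = 2x^2 + 10x
f'(x) = 4x + (10), f''(x) = 4
Newton step: x_1 = x_0 - f'(x_0)/f''(x_0)
f'(2) = 18
x_1 = 2 - 18/4 = -5/2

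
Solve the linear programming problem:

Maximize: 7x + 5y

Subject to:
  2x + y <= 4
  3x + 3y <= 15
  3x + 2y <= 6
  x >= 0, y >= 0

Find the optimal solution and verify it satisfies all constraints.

Feasible vertices: (0, 0), (0, 3), (2, 0)
Objective 7x + 5y at each vertex:
  (0, 0): 0
  (0, 3): 15
  (2, 0): 14
Maximum is 15 at (0, 3).
Verify constraints at (x, y) = (0, 3):
  2*0 + 1*3 = 3 <= 4
  3*0 + 3*3 = 9 <= 15
  3*0 + 2*3 = 6 <= 6 (active)
  x = 0 >= 0, y = 3 >= 0. All constraints satisfied.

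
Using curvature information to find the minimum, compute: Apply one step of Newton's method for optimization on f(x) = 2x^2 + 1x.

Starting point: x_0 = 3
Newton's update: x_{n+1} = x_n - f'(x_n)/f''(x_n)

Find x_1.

f(x) = 2x^2 + 1x
f'(x) = 4x + (1), f''(x) = 4
Newton step: x_1 = x_0 - f'(x_0)/f''(x_0)
f'(3) = 13
x_1 = 3 - 13/4 = -1/4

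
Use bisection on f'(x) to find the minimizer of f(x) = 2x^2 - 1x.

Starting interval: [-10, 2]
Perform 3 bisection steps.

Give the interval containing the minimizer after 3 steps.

Finding critical point of f(x) = 2x^2 - 1x using bisection on f'(x) = 4x + -1.
f'(x) = 0 when x = 1/4.
Starting interval: [-10, 2]
Step 1: mid = -4, f'(mid) = -17, new interval = [-4, 2]
Step 2: mid = -1, f'(mid) = -5, new interval = [-1, 2]
Step 3: mid = 1/2, f'(mid) = 1, new interval = [-1, 1/2]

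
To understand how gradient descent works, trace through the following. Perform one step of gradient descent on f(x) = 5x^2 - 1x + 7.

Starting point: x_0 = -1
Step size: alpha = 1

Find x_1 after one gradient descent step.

f(x) = 5x^2 - 1x + 7
f'(x) = 10x - 1
f'(-1) = 10*-1 + (-1) = -11
x_1 = x_0 - alpha * f'(x_0) = -1 - 1 * -11 = 10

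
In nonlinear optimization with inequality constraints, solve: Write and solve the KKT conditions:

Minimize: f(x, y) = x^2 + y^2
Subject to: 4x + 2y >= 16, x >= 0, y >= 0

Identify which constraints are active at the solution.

KKT conditions for min x^2 + y^2 s.t. 4x + 2y >= 16, x >= 0, y >= 0:
Stationarity: 2x = mu*4 + mu_x, 2y = mu*2 + mu_y, with mu, mu_x, mu_y >= 0
Complementary slackness: mu*(4x + 2y - 16) = 0, mu_x*x = 0, mu_y*y = 0
(0, 0) is infeasible (4*0 + 2*0 < 16), so if mu = 0 stationarity would force x = mu_x/2 >= 0, y = mu_y/2 >= 0 with mu_x*x = mu_y*y = 0, i.e. x = y = 0: contradiction. Hence mu > 0 and 4x + 2y = 16 is active.
Try x > 0, y > 0 (so mu_x = mu_y = 0): x = 4*mu/2, y = 2*mu/2
Substitute: 4*(4*mu/2) + 2*(2*mu/2) = 16
  mu*20/2 = 16 => mu = 8/5
x* = 16/5 > 0, y* = 8/5 > 0, consistent with mu_x = mu_y = 0.
f is convex and the constraints are linear, so this KKT point is the global minimum.
f* = 64/5
Active constraints: 4x + 2y >= 16 (holds with equality, mu = 8/5 > 0); x >= 0 and y >= 0 are inactive (mu_x = mu_y = 0).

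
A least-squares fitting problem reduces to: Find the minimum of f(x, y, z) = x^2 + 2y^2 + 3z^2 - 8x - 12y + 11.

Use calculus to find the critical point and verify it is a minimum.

f(x,y,z) = x^2 + 2y^2 + 3z^2 - 8x - 12y + 11
df/dx = 2x + (-8) = 0 => x = 4
df/dy = 4y + (-12) = 0 => y = 3
df/dz = 6z + (0) = 0 => z = 0
f(4,3,0) = 1*(4)^2 + 2*(3)^2 + 3*(0)^2 + -8*(4) + -12*(3) + 11 = -23
Hessian is diagonal with entries 2, 4, 6 > 0, confirmed minimum.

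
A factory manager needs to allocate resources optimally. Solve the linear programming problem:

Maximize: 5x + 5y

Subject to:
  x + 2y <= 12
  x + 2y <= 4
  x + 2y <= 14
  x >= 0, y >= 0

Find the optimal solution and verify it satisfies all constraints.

Feasible vertices: (0, 0), (0, 2), (4, 0)
Objective 5x + 5y at each vertex:
  (0, 0): 0
  (0, 2): 10
  (4, 0): 20
Maximum is 20 at (4, 0).
Verify constraints at (x, y) = (4, 0):
  1*4 + 2*0 = 4 <= 12
  1*4 + 2*0 = 4 <= 4 (active)
  1*4 + 2*0 = 4 <= 14
  x = 4 >= 0, y = 0 >= 0. All constraints satisfied.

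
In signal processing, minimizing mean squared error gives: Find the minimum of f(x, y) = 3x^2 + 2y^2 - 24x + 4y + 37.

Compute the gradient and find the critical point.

f(x,y) = 3x^2 + 2y^2 - 24x + 4y + 37
df/dx = 6x + (-24) = 0  =>  x = 4
df/dy = 4y + (4) = 0  =>  y = -1
f(4, -1) = 3*(4)^2 + 2*(-1)^2 + -24*(4) + 4*(-1) + 37 = -13
Hessian is diagonal with entries 6, 4 > 0, so this is a minimum.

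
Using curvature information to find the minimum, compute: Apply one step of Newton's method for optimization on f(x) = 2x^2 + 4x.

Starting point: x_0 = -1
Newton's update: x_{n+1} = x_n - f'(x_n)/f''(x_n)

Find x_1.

f(x) = 2x^2 + 4x
f'(x) = 4x + (4), f''(x) = 4
Newton step: x_1 = x_0 - f'(x_0)/f''(x_0)
f'(-1) = 0
x_1 = -1 - 0/4 = -1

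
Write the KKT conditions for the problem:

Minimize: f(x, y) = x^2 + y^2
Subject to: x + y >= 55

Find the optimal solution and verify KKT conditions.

KKT conditions for min x^2 + y^2 s.t. x + y >= 55:
Stationarity: 2x = mu, 2y = mu
So x = y = mu/2.
Complementary slackness: mu*(x + y - 55) = 0
Primal feasibility: x + y >= 55; dual feasibility: mu >= 0
If mu = 0 then x = y = 0, but 0 + 0 < 55 is infeasible, so the constraint is active.
Constraint active: x + y = 2*(mu/2) = 55 => mu = 55
x = y = 55/2, f = 3025/2
Verify: stationarity 2*(55/2) = 55 = mu; primal 55/2 + 55/2 = 55 >= 55; dual mu = 55 >= 0; complementary slackness 55*(55 - 55) = 0. All KKT conditions hold.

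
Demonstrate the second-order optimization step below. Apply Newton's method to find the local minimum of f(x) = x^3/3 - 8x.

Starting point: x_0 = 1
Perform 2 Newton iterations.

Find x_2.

f(x) = x^3/3 - 8x
f'(x) = x^2 - 8, f''(x) = 2x
Newton update: x_{n+1} = x_n - (x_n^2 - 8)/(2*x_n)
Step 1: x_0 = 1, f'=-7, f''=2, x_1 = 9/2
Step 2: x_1 = 9/2, f'=49/4, f''=9, x_2 = 113/36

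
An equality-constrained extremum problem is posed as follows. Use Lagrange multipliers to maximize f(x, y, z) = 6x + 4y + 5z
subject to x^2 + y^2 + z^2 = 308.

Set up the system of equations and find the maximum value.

Lagrange conditions: 6 = 2*lambda*x, 4 = 2*lambda*y, 5 = 2*lambda*z
So x:6 = y:4 = z:5, i.e. x = 6t, y = 4t, z = 5t
Constraint: t^2*(6^2 + 4^2 + 5^2) = 308
  t^2 * 77 = 308  =>  t = sqrt(4)
Maximum = 6*6t + 4*4t + 5*5t = 77*sqrt(4) = 154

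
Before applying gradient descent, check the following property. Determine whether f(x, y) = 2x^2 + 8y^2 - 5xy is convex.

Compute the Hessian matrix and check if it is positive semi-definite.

f(x,y) = 2x^2 + 8y^2 - 5xy
Hessian H = [[4, -5], [-5, 16]]
trace(H) = 20, det(H) = 39
Eigenvalues: (20 +/- sqrt(244)) / 2 = 17.81, 2.19
Since both eigenvalues > 0, f is convex.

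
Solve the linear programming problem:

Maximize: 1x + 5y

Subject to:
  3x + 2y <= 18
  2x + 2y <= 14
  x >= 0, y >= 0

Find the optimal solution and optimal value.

Feasible vertices: (0, 0), (0, 7), (4, 3), (6, 0)
Objective 1x + 5y at each:
  (0, 0): 0
  (0, 7): 35
  (4, 3): 19
  (6, 0): 6
Maximum is 35 at (0, 7).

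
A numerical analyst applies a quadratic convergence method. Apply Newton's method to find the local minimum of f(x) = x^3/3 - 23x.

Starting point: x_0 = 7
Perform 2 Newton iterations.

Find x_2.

f(x) = x^3/3 - 23x
f'(x) = x^2 - 23, f''(x) = 2x
Newton update: x_{n+1} = x_n - (x_n^2 - 23)/(2*x_n)
Step 1: x_0 = 7, f'=26, f''=14, x_1 = 36/7
Step 2: x_1 = 36/7, f'=169/49, f''=72/7, x_2 = 2423/504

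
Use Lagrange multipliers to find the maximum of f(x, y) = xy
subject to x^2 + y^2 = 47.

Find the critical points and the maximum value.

Lagrange conditions: y = 2*lambda*x and x = 2*lambda*y
If x = 0 then y = 0, violating the constraint, so x, y != 0.
Dividing: y/x = x/y => x^2 = y^2 => y = x or y = -x
Constraint: 2x^2 = 47 => x^2 = 47/2 => x = +/-sqrt(47/2)
Critical points: (sqrt(47/2), sqrt(47/2)), (-sqrt(47/2), -sqrt(47/2)), (sqrt(47/2), -sqrt(47/2)), (-sqrt(47/2), sqrt(47/2))
  y = x:  xy = x^2 = 47/2  at (sqrt(47/2), sqrt(47/2)) and (-sqrt(47/2), -sqrt(47/2))
  y = -x: xy = -x^2 = -47/2 at (sqrt(47/2), -sqrt(47/2)) and (-sqrt(47/2), sqrt(47/2))
Maximum xy = 47/2 at (sqrt(47/2), sqrt(47/2)) and (-sqrt(47/2), -sqrt(47/2))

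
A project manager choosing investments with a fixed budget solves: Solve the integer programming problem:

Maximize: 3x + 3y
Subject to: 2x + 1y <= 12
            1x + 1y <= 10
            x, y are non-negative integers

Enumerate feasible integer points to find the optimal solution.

Constraint 1: 2x + 1y <= 12
Constraint 2: 1x + 1y <= 10
Feasible x range (need y >= 0): 0 <= x <= min(12/2, 10/1) => x in {0, ..., 6}.
Enumerate feasible integer points row by row (the coefficient of y is 3 > 0, so for each x the largest feasible y gives the best value):
  x = 0: y <= min((12 - 2*0)/1, (10 - 1*0)/1) => y in {0, ..., 10}; best 3*0 + 3*10 = 30
  x = 1: y <= min((12 - 2*1)/1, (10 - 1*1)/1) => y in {0, ..., 9}; best 3*1 + 3*9 = 30
  x = 2: y <= min((12 - 2*2)/1, (10 - 1*2)/1) => y in {0, ..., 8}; best 3*2 + 3*8 = 30
  x = 3: y <= min((12 - 2*3)/1, (10 - 1*3)/1) => y in {0, ..., 6}; best 3*3 + 3*6 = 27
  x = 4: y <= min((12 - 2*4)/1, (10 - 1*4)/1) => y in {0, ..., 4}; best 3*4 + 3*4 = 24
  x = 5: y <= min((12 - 2*5)/1, (10 - 1*5)/1) => y in {0, ..., 2}; best 3*5 + 3*2 = 21
  x = 6: y <= min((12 - 2*6)/1, (10 - 1*6)/1) => y in {0}; best 3*6 + 3*0 = 18
The maximum 3x + 3y = 30 is achieved at x = 0, y = 10.
(The same value 30 is also attained at (1, 9), (2, 8).)
Check: 2*0 + 1*10 = 10 <= 12 and 1*0 + 1*10 = 10 <= 10.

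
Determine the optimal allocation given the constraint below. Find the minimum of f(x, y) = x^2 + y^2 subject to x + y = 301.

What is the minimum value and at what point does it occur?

Substitute y = 301 - x into f(x,y) = x^2 + y^2:
g(x) = x^2 + (301 - x)^2 = 2x^2 - 602x + 90601
g'(x) = 4x - 602 = 0  =>  x = 301/2
y = 301 - 301/2 = 301/2
Minimum value = (301/2)^2 + (301/2)^2 = 90601/2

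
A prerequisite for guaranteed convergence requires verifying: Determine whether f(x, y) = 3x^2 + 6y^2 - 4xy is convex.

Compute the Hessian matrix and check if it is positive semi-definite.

f(x,y) = 3x^2 + 6y^2 - 4xy
Hessian H = [[6, -4], [-4, 12]]
trace(H) = 18, det(H) = 56
Eigenvalues: (18 +/- sqrt(100)) / 2 = 14, 4
Since both eigenvalues > 0, f is convex.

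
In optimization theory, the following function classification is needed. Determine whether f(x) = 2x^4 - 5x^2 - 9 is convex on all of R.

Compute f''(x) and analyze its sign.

f(x) = 2x^4 - 5x^2 - 9
f'(x) = 8x^3 + -10x
f''(x) = 24x^2 + -10
f''(0) = -10 < 0, so not convex near x = 0
Therefore, f is not globally convex on R.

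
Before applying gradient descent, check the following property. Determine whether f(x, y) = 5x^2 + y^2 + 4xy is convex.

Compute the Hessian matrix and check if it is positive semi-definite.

f(x,y) = 5x^2 + y^2 + 4xy
Hessian H = [[10, 4], [4, 2]]
trace(H) = 12, det(H) = 4
Eigenvalues: (12 +/- sqrt(128)) / 2 = 11.66, 0.3431
Since both eigenvalues > 0, f is convex.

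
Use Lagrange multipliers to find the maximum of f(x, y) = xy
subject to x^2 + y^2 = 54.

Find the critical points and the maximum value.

Lagrange conditions: y = 2*lambda*x and x = 2*lambda*y
If x = 0 then y = 0, violating the constraint, so x, y != 0.
Dividing: y/x = x/y => x^2 = y^2 => y = x or y = -x
Constraint: 2x^2 = 54 => x^2 = 27 => x = +/-sqrt(27)
Critical points: (sqrt(27), sqrt(27)), (-sqrt(27), -sqrt(27)), (sqrt(27), -sqrt(27)), (-sqrt(27), sqrt(27))
  y = x:  xy = x^2 = 27  at (sqrt(27), sqrt(27)) and (-sqrt(27), -sqrt(27))
  y = -x: xy = -x^2 = -27 at (sqrt(27), -sqrt(27)) and (-sqrt(27), sqrt(27))
Maximum xy = 27 at (sqrt(27), sqrt(27)) and (-sqrt(27), -sqrt(27))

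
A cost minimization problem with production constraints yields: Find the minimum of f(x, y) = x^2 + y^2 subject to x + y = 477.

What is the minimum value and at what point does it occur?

Substitute y = 477 - x into f(x,y) = x^2 + y^2:
g(x) = x^2 + (477 - x)^2 = 2x^2 - 954x + 227529
g'(x) = 4x - 954 = 0  =>  x = 477/2
y = 477 - 477/2 = 477/2
Minimum value = (477/2)^2 + (477/2)^2 = 227529/2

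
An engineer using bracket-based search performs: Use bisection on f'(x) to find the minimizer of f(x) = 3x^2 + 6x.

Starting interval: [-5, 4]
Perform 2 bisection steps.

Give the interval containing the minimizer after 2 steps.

Finding critical point of f(x) = 3x^2 + 6x using bisection on f'(x) = 6x + 6.
f'(x) = 0 when x = -1.
Starting interval: [-5, 4]
Step 1: mid = -1/2, f'(mid) = 3, new interval = [-5, -1/2]
Step 2: mid = -11/4, f'(mid) = -21/2, new interval = [-11/4, -1/2]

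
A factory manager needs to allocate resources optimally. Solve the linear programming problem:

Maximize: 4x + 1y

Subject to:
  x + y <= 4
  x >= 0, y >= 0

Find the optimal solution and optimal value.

The feasible region has vertices at [(0, 0), (4, 0), (0, 4)].
Checking objective 4x + 1y at each vertex:
  (0, 0): 4*0 + 1*0 = 0
  (4, 0): 4*4 + 1*0 = 16
  (0, 4): 4*0 + 1*4 = 4
Maximum is 16 at (4, 0).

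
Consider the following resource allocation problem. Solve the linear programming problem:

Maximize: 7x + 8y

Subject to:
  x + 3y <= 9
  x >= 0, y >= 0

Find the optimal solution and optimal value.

The feasible region has vertices at [(0, 0), (9, 0), (0, 3)].
Checking objective 7x + 8y at each vertex:
  (0, 0): 7*0 + 8*0 = 0
  (9, 0): 7*9 + 8*0 = 63
  (0, 3): 7*0 + 8*3 = 24
Maximum is 63 at (9, 0).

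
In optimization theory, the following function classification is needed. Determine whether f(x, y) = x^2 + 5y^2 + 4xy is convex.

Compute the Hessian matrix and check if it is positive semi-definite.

f(x,y) = x^2 + 5y^2 + 4xy
Hessian H = [[2, 4], [4, 10]]
trace(H) = 12, det(H) = 4
Eigenvalues: (12 +/- sqrt(128)) / 2 = 11.66, 0.3431
Since both eigenvalues > 0, f is convex.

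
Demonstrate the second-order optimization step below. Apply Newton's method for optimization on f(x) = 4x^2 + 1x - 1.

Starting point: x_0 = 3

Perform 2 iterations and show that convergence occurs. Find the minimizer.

f(x) = 4x^2 + 1x - 1, f'(x) = 8x + (1), f''(x) = 8
Step 1: f'(3) = 25, x_1 = 3 - 25/8 = -1/8
Step 2: f'(-1/8) = 0, x_2 = -1/8 (converged)
Newton's method converges in 1 step for quadratics.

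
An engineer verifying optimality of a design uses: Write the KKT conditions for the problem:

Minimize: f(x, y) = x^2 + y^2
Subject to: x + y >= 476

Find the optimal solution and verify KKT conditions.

KKT conditions for min x^2 + y^2 s.t. x + y >= 476:
Stationarity: 2x = mu, 2y = mu
So x = y = mu/2.
Complementary slackness: mu*(x + y - 476) = 0
Primal feasibility: x + y >= 476; dual feasibility: mu >= 0
If mu = 0 then x = y = 0, but 0 + 0 < 476 is infeasible, so the constraint is active.
Constraint active: x + y = 2*(mu/2) = 476 => mu = 476
x = y = 238, f = 113288
Verify: stationarity 2*238 = 476 = mu; primal 238 + 238 = 476 >= 476; dual mu = 476 >= 0; complementary slackness 476*(476 - 476) = 0. All KKT conditions hold.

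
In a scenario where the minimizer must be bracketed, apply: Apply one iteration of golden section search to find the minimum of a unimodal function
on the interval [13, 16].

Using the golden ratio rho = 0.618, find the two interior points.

Golden section search on [13, 16].
Golden ratio rho = 0.618 (approx).
Interior points:
  x_1 = 13 + (1-0.618)*3 = 14.1460
  x_2 = 13 + 0.618*3 = 14.8540
Compare f(x_1) and f(x_2) to determine which subinterval to keep.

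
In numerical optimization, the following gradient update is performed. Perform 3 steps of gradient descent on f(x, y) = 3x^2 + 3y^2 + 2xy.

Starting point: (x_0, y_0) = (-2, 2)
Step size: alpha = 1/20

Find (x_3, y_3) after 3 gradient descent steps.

f(x,y) = 3x^2 + 3y^2 + 2xy
grad_x = 6x + 2y, grad_y = 6y + 2x
Step 1: grad = (-8, 8), (-8/5, 8/5)
Step 2: grad = (-32/5, 32/5), (-32/25, 32/25)
Step 3: grad = (-128/25, 128/25), (-128/125, 128/125)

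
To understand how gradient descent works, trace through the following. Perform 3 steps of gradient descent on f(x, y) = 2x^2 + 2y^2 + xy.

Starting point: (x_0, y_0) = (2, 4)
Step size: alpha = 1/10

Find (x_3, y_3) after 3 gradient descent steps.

f(x,y) = 2x^2 + 2y^2 + xy
grad_x = 4x + 1y, grad_y = 4y + 1x
Step 1: grad = (12, 18), (4/5, 11/5)
Step 2: grad = (27/5, 48/5), (13/50, 31/25)
Step 3: grad = (57/25, 261/50), (4/125, 359/500)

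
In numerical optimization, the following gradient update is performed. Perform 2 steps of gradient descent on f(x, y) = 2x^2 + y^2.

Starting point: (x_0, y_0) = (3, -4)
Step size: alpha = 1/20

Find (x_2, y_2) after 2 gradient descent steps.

f(x,y) = 2x^2 + y^2
grad_x = 4x + 0y, grad_y = 2y + 0x
Step 1: grad = (12, -8), (12/5, -18/5)
Step 2: grad = (48/5, -36/5), (48/25, -81/25)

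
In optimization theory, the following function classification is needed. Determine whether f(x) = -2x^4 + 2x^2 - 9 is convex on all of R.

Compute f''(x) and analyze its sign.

f(x) = -2x^4 + 2x^2 - 9
f'(x) = -8x^3 + 4x
f''(x) = -24x^2 + 4
f''(x) = -24x^2 + 4 -> -inf as |x| -> inf
Therefore, f is not globally convex on R.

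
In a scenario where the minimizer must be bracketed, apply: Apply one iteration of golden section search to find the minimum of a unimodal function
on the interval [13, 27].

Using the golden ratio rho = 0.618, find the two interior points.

Golden section search on [13, 27].
Golden ratio rho = 0.618 (approx).
Interior points:
  x_1 = 13 + (1-0.618)*14 = 18.3480
  x_2 = 13 + 0.618*14 = 21.6520
Compare f(x_1) and f(x_2) to determine which subinterval to keep.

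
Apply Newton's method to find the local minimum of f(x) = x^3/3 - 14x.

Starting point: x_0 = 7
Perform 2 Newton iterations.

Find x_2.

f(x) = x^3/3 - 14x
f'(x) = x^2 - 14, f''(x) = 2x
Newton update: x_{n+1} = x_n - (x_n^2 - 14)/(2*x_n)
Step 1: x_0 = 7, f'=35, f''=14, x_1 = 9/2
Step 2: x_1 = 9/2, f'=25/4, f''=9, x_2 = 137/36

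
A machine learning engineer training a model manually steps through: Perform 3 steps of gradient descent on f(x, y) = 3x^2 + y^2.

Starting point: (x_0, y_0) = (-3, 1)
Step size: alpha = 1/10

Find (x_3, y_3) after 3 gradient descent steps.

f(x,y) = 3x^2 + y^2
grad_x = 6x + 0y, grad_y = 2y + 0x
Step 1: grad = (-18, 2), (-6/5, 4/5)
Step 2: grad = (-36/5, 8/5), (-12/25, 16/25)
Step 3: grad = (-72/25, 32/25), (-24/125, 64/125)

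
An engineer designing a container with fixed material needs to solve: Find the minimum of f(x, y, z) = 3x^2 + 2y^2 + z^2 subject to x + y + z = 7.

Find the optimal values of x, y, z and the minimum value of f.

Using Lagrange multipliers on f = 3x^2 + 2y^2 + z^2 with constraint x + y + z = 7:
Conditions: 2*3*x = lambda, 2*2*y = lambda, 2*1*z = lambda
So x = lambda/6, y = lambda/4, z = lambda/2
Substituting into constraint: lambda * (11/12) = 7
lambda = 84/11
x = 14/11, y = 21/11, z = 42/11
Minimum value = 294/11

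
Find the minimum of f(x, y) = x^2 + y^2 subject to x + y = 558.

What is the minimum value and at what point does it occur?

Substitute y = 558 - x into f(x,y) = x^2 + y^2:
g(x) = x^2 + (558 - x)^2 = 2x^2 - 1116x + 311364
g'(x) = 4x - 1116 = 0  =>  x = 279
y = 558 - 279 = 279
Minimum value = 279^2 + 279^2 = 155682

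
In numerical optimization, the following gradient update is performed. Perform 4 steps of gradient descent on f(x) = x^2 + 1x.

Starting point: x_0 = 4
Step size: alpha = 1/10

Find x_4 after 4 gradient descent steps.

f(x) = x^2 + 1x, f'(x) = 2x + (1)
Step 1: f'(4) = 9, x_1 = 4 - 1/10 * 9 = 31/10
Step 2: f'(31/10) = 36/5, x_2 = 31/10 - 1/10 * 36/5 = 119/50
Step 3: f'(119/50) = 144/25, x_3 = 119/50 - 1/10 * 144/25 = 451/250
Step 4: f'(451/250) = 576/125, x_4 = 451/250 - 1/10 * 576/125 = 1679/1250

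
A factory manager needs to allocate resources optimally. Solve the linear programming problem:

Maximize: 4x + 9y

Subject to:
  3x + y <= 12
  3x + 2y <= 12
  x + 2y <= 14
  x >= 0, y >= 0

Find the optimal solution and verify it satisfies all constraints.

Feasible vertices: (0, 0), (0, 6), (4, 0)
Objective 4x + 9y at each vertex:
  (0, 0): 0
  (0, 6): 54
  (4, 0): 16
Maximum is 54 at (0, 6).
Verify constraints at (x, y) = (0, 6):
  3*0 + 1*6 = 6 <= 12
  3*0 + 2*6 = 12 <= 12 (active)
  1*0 + 2*6 = 12 <= 14
  x = 0 >= 0, y = 6 >= 0. All constraints satisfied.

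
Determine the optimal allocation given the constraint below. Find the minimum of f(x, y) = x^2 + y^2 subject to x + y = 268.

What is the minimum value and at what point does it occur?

Substitute y = 268 - x into f(x,y) = x^2 + y^2:
g(x) = x^2 + (268 - x)^2 = 2x^2 - 536x + 71824
g'(x) = 4x - 536 = 0  =>  x = 134
y = 268 - 134 = 134
Minimum value = 134^2 + 134^2 = 35912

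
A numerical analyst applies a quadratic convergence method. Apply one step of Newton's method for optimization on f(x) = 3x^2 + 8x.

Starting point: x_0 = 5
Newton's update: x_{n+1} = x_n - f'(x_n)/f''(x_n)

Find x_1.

f(x) = 3x^2 + 8x
f'(x) = 6x + (8), f''(x) = 6
Newton step: x_1 = x_0 - f'(x_0)/f''(x_0)
f'(5) = 38
x_1 = 5 - 38/6 = -4/3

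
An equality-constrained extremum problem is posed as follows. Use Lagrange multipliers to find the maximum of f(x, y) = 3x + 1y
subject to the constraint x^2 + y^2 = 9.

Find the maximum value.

Set up Lagrange conditions: grad f = lambda * grad g
  3 = 2*lambda*x
  1 = 2*lambda*y
From these: x/y = 3/1, so x = 3t, y = 1t for some t.
Substitute into constraint: (3t)^2 + (1t)^2 = 9
  t^2 * 10 = 9
  t = sqrt(9/10)
Maximum = 3*x + 1*y = (3^2 + 1^2)*t = 10 * sqrt(9/10) = sqrt(90)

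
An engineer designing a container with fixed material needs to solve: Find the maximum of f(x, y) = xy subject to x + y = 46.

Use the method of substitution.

Substitute y = 46 - x into f(x,y) = xy:
g(x) = x(46 - x) = 46x - x^2
g'(x) = 46 - 2x = 0  =>  x = 23
y = 46 - 23 = 23
Maximum value = 23 * 23 = 529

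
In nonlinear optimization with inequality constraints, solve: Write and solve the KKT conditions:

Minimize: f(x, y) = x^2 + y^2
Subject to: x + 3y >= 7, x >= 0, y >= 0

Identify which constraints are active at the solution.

KKT conditions for min x^2 + y^2 s.t. 1x + 3y >= 7, x >= 0, y >= 0:
Stationarity: 2x = mu*1 + mu_x, 2y = mu*3 + mu_y, with mu, mu_x, mu_y >= 0
Complementary slackness: mu*(x + 3y - 7) = 0, mu_x*x = 0, mu_y*y = 0
(0, 0) is infeasible (1*0 + 3*0 < 7), so if mu = 0 stationarity would force x = mu_x/2 >= 0, y = mu_y/2 >= 0 with mu_x*x = mu_y*y = 0, i.e. x = y = 0: contradiction. Hence mu > 0 and x + 3y = 7 is active.
Try x > 0, y > 0 (so mu_x = mu_y = 0): x = 1*mu/2, y = 3*mu/2
Substitute: 1*(1*mu/2) + 3*(3*mu/2) = 7
  mu*10/2 = 7 => mu = 7/5
x* = 7/10 > 0, y* = 21/10 > 0, consistent with mu_x = mu_y = 0.
f is convex and the constraints are linear, so this KKT point is the global minimum.
f* = 49/10
Active constraints: x + 3y >= 7 (holds with equality, mu = 7/5 > 0); x >= 0 and y >= 0 are inactive (mu_x = mu_y = 0).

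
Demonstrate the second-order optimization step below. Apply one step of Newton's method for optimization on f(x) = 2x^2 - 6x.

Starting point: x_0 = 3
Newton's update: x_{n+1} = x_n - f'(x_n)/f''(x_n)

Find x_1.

f(x) = 2x^2 - 6x
f'(x) = 4x + (-6), f''(x) = 4
Newton step: x_1 = x_0 - f'(x_0)/f''(x_0)
f'(3) = 6
x_1 = 3 - 6/4 = 3/2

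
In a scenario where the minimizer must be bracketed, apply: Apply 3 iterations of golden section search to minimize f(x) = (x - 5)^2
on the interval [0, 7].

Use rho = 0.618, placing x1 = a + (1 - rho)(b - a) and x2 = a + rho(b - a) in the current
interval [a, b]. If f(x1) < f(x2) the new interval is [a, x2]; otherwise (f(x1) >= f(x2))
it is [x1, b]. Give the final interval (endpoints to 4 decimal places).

Golden section search for min of f(x) = (x - 5)^2 on [0, 7].
Each step: x1 = a + (1 - rho)(b - a), x2 = a + rho(b - a); if f(x1) < f(x2) keep [a, x2], otherwise keep [x1, b].
Step 1: [0.0000, 7.0000], x1=2.6740 (f=5.4103), x2=4.3260 (f=0.4543); f(x1) > f(x2) => keep [2.6740, 7.0000]
Step 2: [2.6740, 7.0000], x1=4.3265 (f=0.4536), x2=5.3475 (f=0.1207); f(x1) > f(x2) => keep [4.3265, 7.0000]
Step 3: [4.3265, 7.0000], x1=5.3478 (f=0.1210), x2=5.9787 (f=0.9579); f(x1) < f(x2) => keep [4.3265, 5.9787]
Final interval: [4.3265, 5.9787]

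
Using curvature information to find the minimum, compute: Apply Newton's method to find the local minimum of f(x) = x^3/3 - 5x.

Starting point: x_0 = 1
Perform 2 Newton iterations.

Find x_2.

f(x) = x^3/3 - 5x
f'(x) = x^2 - 5, f''(x) = 2x
Newton update: x_{n+1} = x_n - (x_n^2 - 5)/(2*x_n)
Step 1: x_0 = 1, f'=-4, f''=2, x_1 = 3
Step 2: x_1 = 3, f'=4, f''=6, x_2 = 7/3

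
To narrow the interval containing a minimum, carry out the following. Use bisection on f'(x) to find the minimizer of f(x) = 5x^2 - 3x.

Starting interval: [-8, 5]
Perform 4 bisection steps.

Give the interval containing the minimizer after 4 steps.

Finding critical point of f(x) = 5x^2 - 3x using bisection on f'(x) = 10x + -3.
f'(x) = 0 when x = 3/10.
Starting interval: [-8, 5]
Step 1: mid = -3/2, f'(mid) = -18, new interval = [-3/2, 5]
Step 2: mid = 7/4, f'(mid) = 29/2, new interval = [-3/2, 7/4]
Step 3: mid = 1/8, f'(mid) = -7/4, new interval = [1/8, 7/4]
Step 4: mid = 15/16, f'(mid) = 51/8, new interval = [1/8, 15/16]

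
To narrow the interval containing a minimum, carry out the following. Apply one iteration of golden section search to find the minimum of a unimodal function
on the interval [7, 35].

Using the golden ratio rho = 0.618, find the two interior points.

Golden section search on [7, 35].
Golden ratio rho = 0.618 (approx).
Interior points:
  x_1 = 7 + (1-0.618)*28 = 17.6960
  x_2 = 7 + 0.618*28 = 24.3040
Compare f(x_1) and f(x_2) to determine which subinterval to keep.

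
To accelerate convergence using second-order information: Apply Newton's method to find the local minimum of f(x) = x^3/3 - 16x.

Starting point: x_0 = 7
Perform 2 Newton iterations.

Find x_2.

f(x) = x^3/3 - 16x
f'(x) = x^2 - 16, f''(x) = 2x
Newton update: x_{n+1} = x_n - (x_n^2 - 16)/(2*x_n)
Step 1: x_0 = 7, f'=33, f''=14, x_1 = 65/14
Step 2: x_1 = 65/14, f'=1089/196, f''=65/7, x_2 = 7361/1820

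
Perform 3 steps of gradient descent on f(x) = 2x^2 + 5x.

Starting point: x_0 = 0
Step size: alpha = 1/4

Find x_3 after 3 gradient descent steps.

f(x) = 2x^2 + 5x, f'(x) = 4x + (5)
Step 1: f'(0) = 5, x_1 = 0 - 1/4 * 5 = -5/4
Step 2: f'(-5/4) = 0, x_2 = -5/4 - 1/4 * 0 = -5/4
Step 3: f'(-5/4) = 0, x_3 = -5/4 - 1/4 * 0 = -5/4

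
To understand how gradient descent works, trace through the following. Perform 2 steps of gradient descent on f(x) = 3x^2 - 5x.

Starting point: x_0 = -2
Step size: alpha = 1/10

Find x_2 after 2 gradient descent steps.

f(x) = 3x^2 - 5x, f'(x) = 6x + (-5)
Step 1: f'(-2) = -17, x_1 = -2 - 1/10 * -17 = -3/10
Step 2: f'(-3/10) = -34/5, x_2 = -3/10 - 1/10 * -34/5 = 19/50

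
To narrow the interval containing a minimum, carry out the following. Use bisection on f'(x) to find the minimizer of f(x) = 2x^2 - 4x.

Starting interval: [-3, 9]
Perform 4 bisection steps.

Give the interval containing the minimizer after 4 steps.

Finding critical point of f(x) = 2x^2 - 4x using bisection on f'(x) = 4x + -4.
f'(x) = 0 when x = 1.
Starting interval: [-3, 9]
Step 1: mid = 3, f'(mid) = 8, new interval = [-3, 3]
Step 2: mid = 0, f'(mid) = -4, new interval = [0, 3]
Step 3: mid = 3/2, f'(mid) = 2, new interval = [0, 3/2]
Step 4: mid = 3/4, f'(mid) = -1, new interval = [3/4, 3/2]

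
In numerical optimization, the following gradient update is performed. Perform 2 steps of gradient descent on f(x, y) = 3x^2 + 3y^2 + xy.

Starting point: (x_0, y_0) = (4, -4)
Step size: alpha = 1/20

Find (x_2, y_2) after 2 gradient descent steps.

f(x,y) = 3x^2 + 3y^2 + xy
grad_x = 6x + 1y, grad_y = 6y + 1x
Step 1: grad = (20, -20), (3, -3)
Step 2: grad = (15, -15), (9/4, -9/4)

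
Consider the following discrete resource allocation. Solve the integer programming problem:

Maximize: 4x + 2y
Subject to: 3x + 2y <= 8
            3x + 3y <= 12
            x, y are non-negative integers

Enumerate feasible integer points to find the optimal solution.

Constraint 1: 3x + 2y <= 8
Constraint 2: 3x + 3y <= 12
Feasible x range (need y >= 0): 0 <= x <= min(8/3, 12/3) => x in {0, ..., 2}.
Enumerate feasible integer points row by row (the coefficient of y is 2 > 0, so for each x the largest feasible y gives the best value):
  x = 0: y <= min((8 - 3*0)/2, (12 - 3*0)/3) => y in {0, ..., 4}; best 4*0 + 2*4 = 8
  x = 1: y <= min((8 - 3*1)/2, (12 - 3*1)/3) => y in {0, ..., 2}; best 4*1 + 2*2 = 8
  x = 2: y <= min((8 - 3*2)/2, (12 - 3*2)/3) => y in {0, ..., 1}; best 4*2 + 2*1 = 10
The maximum 4x + 2y = 10 is achieved at x = 2, y = 1.
Check: 3*2 + 2*1 = 8 <= 8 and 3*2 + 3*1 = 9 <= 12.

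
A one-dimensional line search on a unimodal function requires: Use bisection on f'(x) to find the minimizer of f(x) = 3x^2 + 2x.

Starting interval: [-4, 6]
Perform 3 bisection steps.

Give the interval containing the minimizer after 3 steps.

Finding critical point of f(x) = 3x^2 + 2x using bisection on f'(x) = 6x + 2.
f'(x) = 0 when x = -1/3.
Starting interval: [-4, 6]
Step 1: mid = 1, f'(mid) = 8, new interval = [-4, 1]
Step 2: mid = -3/2, f'(mid) = -7, new interval = [-3/2, 1]
Step 3: mid = -1/4, f'(mid) = 1/2, new interval = [-3/2, -1/4]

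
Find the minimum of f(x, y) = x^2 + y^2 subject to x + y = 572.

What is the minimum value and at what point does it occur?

Substitute y = 572 - x into f(x,y) = x^2 + y^2:
g(x) = x^2 + (572 - x)^2 = 2x^2 - 1144x + 327184
g'(x) = 4x - 1144 = 0  =>  x = 286
y = 572 - 286 = 286
Minimum value = 286^2 + 286^2 = 163592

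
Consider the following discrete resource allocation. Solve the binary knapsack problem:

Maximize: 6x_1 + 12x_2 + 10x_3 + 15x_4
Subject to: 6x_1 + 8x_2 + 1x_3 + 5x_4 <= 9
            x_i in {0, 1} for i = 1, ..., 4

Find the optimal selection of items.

Items: item 1 (v=6, w=6), item 2 (v=12, w=8), item 3 (v=10, w=1), item 4 (v=15, w=5)
Capacity: 9
Checking all 16 subsets (w = total weight, v = total value):
  {}: w = 0, v = 0
  {1}: w = 6, v = 6
  {2}: w = 8, v = 12
  {3}: w = 1, v = 10
  {4}: w = 5, v = 15
  {1, 2}: w = 14 > 9, infeasible
  {1, 3}: w = 7, v = 16
  {1, 4}: w = 11 > 9, infeasible
  {2, 3}: w = 9, v = 22
  {2, 4}: w = 13 > 9, infeasible
  {3, 4}: w = 6, v = 25
  {1, 2, 3}: w = 15 > 9, infeasible
  {1, 2, 4}: w = 19 > 9, infeasible
  {1, 3, 4}: w = 12 > 9, infeasible
  {2, 3, 4}: w = 14 > 9, infeasible
  {1, 2, 3, 4}: w = 20 > 9, infeasible
Best feasible subset: items [3, 4]
Total weight: 6 <= 9, total value: 25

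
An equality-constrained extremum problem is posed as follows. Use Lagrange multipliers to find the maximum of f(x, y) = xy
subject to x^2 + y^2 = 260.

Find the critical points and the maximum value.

Lagrange conditions: y = 2*lambda*x and x = 2*lambda*y
If x = 0 then y = 0, violating the constraint, so x, y != 0.
Dividing: y/x = x/y => x^2 = y^2 => y = x or y = -x
Constraint: 2x^2 = 260 => x^2 = 130 => x = +/-sqrt(130)
Critical points: (sqrt(130), sqrt(130)), (-sqrt(130), -sqrt(130)), (sqrt(130), -sqrt(130)), (-sqrt(130), sqrt(130))
  y = x:  xy = x^2 = 130  at (sqrt(130), sqrt(130)) and (-sqrt(130), -sqrt(130))
  y = -x: xy = -x^2 = -130 at (sqrt(130), -sqrt(130)) and (-sqrt(130), sqrt(130))
Maximum xy = 130 at (sqrt(130), sqrt(130)) and (-sqrt(130), -sqrt(130))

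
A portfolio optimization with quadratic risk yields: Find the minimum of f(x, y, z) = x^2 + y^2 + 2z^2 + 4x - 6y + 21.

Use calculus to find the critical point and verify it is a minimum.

f(x,y,z) = x^2 + y^2 + 2z^2 + 4x - 6y + 21
df/dx = 2x + (4) = 0 => x = -2
df/dy = 2y + (-6) = 0 => y = 3
df/dz = 4z + (0) = 0 => z = 0
f(-2,3,0) = 1*(-2)^2 + 1*(3)^2 + 2*(0)^2 + 4*(-2) + -6*(3) + 21 = 8
Hessian is diagonal with entries 2, 2, 4 > 0, confirmed minimum.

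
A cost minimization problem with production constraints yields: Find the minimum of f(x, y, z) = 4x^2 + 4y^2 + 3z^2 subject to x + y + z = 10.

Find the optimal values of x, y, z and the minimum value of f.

Using Lagrange multipliers on f = 4x^2 + 4y^2 + 3z^2 with constraint x + y + z = 10:
Conditions: 2*4*x = lambda, 2*4*y = lambda, 2*3*z = lambda
So x = lambda/8, y = lambda/8, z = lambda/6
Substituting into constraint: lambda * (5/12) = 10
lambda = 24
x = 3, y = 3, z = 4
Minimum value = 120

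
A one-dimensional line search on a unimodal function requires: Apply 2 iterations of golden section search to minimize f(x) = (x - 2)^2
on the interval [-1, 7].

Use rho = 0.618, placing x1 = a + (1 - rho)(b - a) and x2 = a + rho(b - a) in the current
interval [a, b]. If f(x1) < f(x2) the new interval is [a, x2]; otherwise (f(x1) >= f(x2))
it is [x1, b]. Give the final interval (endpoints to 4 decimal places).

Golden section search for min of f(x) = (x - 2)^2 on [-1, 7].
Each step: x1 = a + (1 - rho)(b - a), x2 = a + rho(b - a); if f(x1) < f(x2) keep [a, x2], otherwise keep [x1, b].
Step 1: [-1.0000, 7.0000], x1=2.0560 (f=0.0031), x2=3.9440 (f=3.7791); f(x1) < f(x2) => keep [-1.0000, 3.9440]
Step 2: [-1.0000, 3.9440], x1=0.8886 (f=1.2352), x2=2.0554 (f=0.0031); f(x1) > f(x2) => keep [0.8886, 3.9440]
Final interval: [0.8886, 3.9440]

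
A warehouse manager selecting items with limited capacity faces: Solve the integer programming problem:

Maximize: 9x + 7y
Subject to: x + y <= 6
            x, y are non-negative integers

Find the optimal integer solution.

Objective: 9x + 7y, constraint: x + y <= 6
Coefficient of x is 9 >= coefficient of y is 7, so allocate the entire budget to x.
Optimal: x = 6, y = 0, value = 54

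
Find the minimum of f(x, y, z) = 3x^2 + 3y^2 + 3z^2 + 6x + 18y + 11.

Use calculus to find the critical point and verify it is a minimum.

f(x,y,z) = 3x^2 + 3y^2 + 3z^2 + 6x + 18y + 11
df/dx = 6x + (6) = 0 => x = -1
df/dy = 6y + (18) = 0 => y = -3
df/dz = 6z + (0) = 0 => z = 0
f(-1,-3,0) = 3*(-1)^2 + 3*(-3)^2 + 3*(0)^2 + 6*(-1) + 18*(-3) + 11 = -19
Hessian is diagonal with entries 6, 6, 6 > 0, confirmed minimum.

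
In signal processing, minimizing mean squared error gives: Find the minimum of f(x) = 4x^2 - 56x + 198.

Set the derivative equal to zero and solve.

f(x) = 4x^2 - 56x + 198
f'(x) = 8x + (-56) = 0
x = 56/8 = 7
f(7) = 2
Since f''(x) = 8 > 0, this is a minimum.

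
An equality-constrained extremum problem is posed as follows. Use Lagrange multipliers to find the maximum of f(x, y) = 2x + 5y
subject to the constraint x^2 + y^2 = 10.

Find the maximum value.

Set up Lagrange conditions: grad f = lambda * grad g
  2 = 2*lambda*x
  5 = 2*lambda*y
From these: x/y = 2/5, so x = 2t, y = 5t for some t.
Substitute into constraint: (2t)^2 + (5t)^2 = 10
  t^2 * 29 = 10
  t = sqrt(10/29)
Maximum = 2*x + 5*y = (2^2 + 5^2)*t = 29 * sqrt(10/29) = sqrt(290)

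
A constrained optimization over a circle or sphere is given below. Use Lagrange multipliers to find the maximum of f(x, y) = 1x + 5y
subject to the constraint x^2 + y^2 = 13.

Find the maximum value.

Set up Lagrange conditions: grad f = lambda * grad g
  1 = 2*lambda*x
  5 = 2*lambda*y
From these: x/y = 1/5, so x = 1t, y = 5t for some t.
Substitute into constraint: (1t)^2 + (5t)^2 = 13
  t^2 * 26 = 13
  t = sqrt(13/26)
Maximum = 1*x + 5*y = (1^2 + 5^2)*t = 26 * sqrt(13/26) = sqrt(338)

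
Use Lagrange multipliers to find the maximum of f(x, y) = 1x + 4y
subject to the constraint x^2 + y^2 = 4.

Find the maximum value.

Set up Lagrange conditions: grad f = lambda * grad g
  1 = 2*lambda*x
  4 = 2*lambda*y
From these: x/y = 1/4, so x = 1t, y = 4t for some t.
Substitute into constraint: (1t)^2 + (4t)^2 = 4
  t^2 * 17 = 4
  t = sqrt(4/17)
Maximum = 1*x + 4*y = (1^2 + 4^2)*t = 17 * sqrt(4/17) = sqrt(68)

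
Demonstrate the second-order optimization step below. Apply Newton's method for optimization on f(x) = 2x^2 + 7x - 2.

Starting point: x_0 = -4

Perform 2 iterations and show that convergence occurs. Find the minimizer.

f(x) = 2x^2 + 7x - 2, f'(x) = 4x + (7), f''(x) = 4
Step 1: f'(-4) = -9, x_1 = -4 - -9/4 = -7/4
Step 2: f'(-7/4) = 0, x_2 = -7/4 (converged)
Newton's method converges in 1 step for quadratics.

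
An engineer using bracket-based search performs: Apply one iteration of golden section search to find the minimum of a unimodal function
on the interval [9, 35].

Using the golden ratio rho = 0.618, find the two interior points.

Golden section search on [9, 35].
Golden ratio rho = 0.618 (approx).
Interior points:
  x_1 = 9 + (1-0.618)*26 = 18.9320
  x_2 = 9 + 0.618*26 = 25.0680
Compare f(x_1) and f(x_2) to determine which subinterval to keep.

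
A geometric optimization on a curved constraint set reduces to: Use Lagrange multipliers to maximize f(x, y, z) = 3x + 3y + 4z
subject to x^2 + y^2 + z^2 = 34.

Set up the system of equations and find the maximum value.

Lagrange conditions: 3 = 2*lambda*x, 3 = 2*lambda*y, 4 = 2*lambda*z
So x:3 = y:3 = z:4, i.e. x = 3t, y = 3t, z = 4t
Constraint: t^2*(3^2 + 3^2 + 4^2) = 34
  t^2 * 34 = 34  =>  t = sqrt(1)
Maximum = 3*3t + 3*3t + 4*4t = 34*sqrt(1) = 34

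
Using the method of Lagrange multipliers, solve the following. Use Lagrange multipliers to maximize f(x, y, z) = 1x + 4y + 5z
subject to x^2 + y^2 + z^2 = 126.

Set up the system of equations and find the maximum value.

Lagrange conditions: 1 = 2*lambda*x, 4 = 2*lambda*y, 5 = 2*lambda*z
So x:1 = y:4 = z:5, i.e. x = 1t, y = 4t, z = 5t
Constraint: t^2*(1^2 + 4^2 + 5^2) = 126
  t^2 * 42 = 126  =>  t = sqrt(3)
Maximum = 1*1t + 4*4t + 5*5t = 42*sqrt(3) = sqrt(5292)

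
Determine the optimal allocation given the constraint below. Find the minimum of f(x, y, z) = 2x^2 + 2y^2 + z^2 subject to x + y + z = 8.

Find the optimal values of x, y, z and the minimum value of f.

Using Lagrange multipliers on f = 2x^2 + 2y^2 + z^2 with constraint x + y + z = 8:
Conditions: 2*2*x = lambda, 2*2*y = lambda, 2*1*z = lambda
So x = lambda/4, y = lambda/4, z = lambda/2
Substituting into constraint: lambda * (1) = 8
lambda = 8
x = 2, y = 2, z = 4
Minimum value = 32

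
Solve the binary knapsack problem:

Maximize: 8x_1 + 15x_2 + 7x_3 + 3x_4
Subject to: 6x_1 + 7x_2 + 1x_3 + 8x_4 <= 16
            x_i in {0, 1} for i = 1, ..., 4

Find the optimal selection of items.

Items: item 1 (v=8, w=6), item 2 (v=15, w=7), item 3 (v=7, w=1), item 4 (v=3, w=8)
Capacity: 16
Checking all 16 subsets (w = total weight, v = total value):
  {}: w = 0, v = 0
  {1}: w = 6, v = 8
  {2}: w = 7, v = 15
  {3}: w = 1, v = 7
  {4}: w = 8, v = 3
  {1, 2}: w = 13, v = 23
  {1, 3}: w = 7, v = 15
  {1, 4}: w = 14, v = 11
  {2, 3}: w = 8, v = 22
  {2, 4}: w = 15, v = 18
  {3, 4}: w = 9, v = 10
  {1, 2, 3}: w = 14, v = 30
  {1, 2, 4}: w = 21 > 16, infeasible
  {1, 3, 4}: w = 15, v = 18
  {2, 3, 4}: w = 16, v = 25
  {1, 2, 3, 4}: w = 22 > 16, infeasible
Best feasible subset: items [1, 2, 3]
Total weight: 14 <= 16, total value: 30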